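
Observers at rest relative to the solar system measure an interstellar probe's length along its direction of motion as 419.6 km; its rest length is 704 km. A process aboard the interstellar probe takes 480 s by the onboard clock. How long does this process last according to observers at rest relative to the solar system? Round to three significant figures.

From L = L₀/γ: γ = 704/419.6 = 1.67779.
The same γ dilates the second interval: 1.67779 × 480 s = 805 s.

805 s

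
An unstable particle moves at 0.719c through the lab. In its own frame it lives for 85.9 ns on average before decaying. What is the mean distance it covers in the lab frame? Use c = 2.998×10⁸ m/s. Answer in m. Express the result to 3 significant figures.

γ = 1/√(1 − β²) = 1/√(1 − 0.516961) = 1/√0.483039 = 1/0.69501 = 1.4388.
Lab-frame lifetime: Δt = γτ = 1.4388 × 85.9 ns = 123.59 ns.
Distance: d = vΔt = 0.719 × 2.998×10⁸ m/s × 1.2359×10^-7 s = 26.6 m.

26.6 m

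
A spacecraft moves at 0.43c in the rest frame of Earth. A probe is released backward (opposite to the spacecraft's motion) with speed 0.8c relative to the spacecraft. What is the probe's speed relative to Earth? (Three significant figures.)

0.564c

Relativistic velocity addition: u = (u' + v)/(1 + u'v/c²), with u' = −0.8c and v = 0.43c.
Numerator: −0.8 + 0.43 = −0.37. Denominator: 1 + (−0.8)(0.43) = 0.656.
u = −0.37/0.656 = −0.56402, so the speed is 0.564c.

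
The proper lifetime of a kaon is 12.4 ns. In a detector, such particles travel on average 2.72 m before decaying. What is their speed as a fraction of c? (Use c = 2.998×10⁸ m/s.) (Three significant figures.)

0.590c

Let x = d/(cτ) = 2.720 m / (2.998×10⁸ m/s × 1.240×10^-8 s) = 0.73167. Since d = βγcτ, x = βγ = β/√(1−β²).
Solving: β² = x²/(1+x²) = 0.535341/1.535341 = 0.348679, so β = 0.590.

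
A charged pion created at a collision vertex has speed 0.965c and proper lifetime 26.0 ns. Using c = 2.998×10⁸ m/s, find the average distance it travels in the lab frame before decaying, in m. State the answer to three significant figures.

28.7 m

β² = 0.931225, so γ = 1/√0.068775 = 3.8132.
Lab-frame lifetime: Δt = γτ = 3.8132 × 26.0 ns = 99.143 ns.
Distance: d = vΔt = 0.965 × 2.998×10⁸ m/s × 9.9143×10^-8 s = 28.7 m.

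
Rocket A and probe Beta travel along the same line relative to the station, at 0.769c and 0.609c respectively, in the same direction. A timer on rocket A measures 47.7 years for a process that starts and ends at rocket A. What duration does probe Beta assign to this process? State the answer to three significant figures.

Transform rocket A's velocity into probe Beta's frame: (0.769 − 0.609)/(1 − 0.769·0.609) = 0.16/0.531679, so the relative speed is 0.30093c.
γ for this relative speed: γ = 1/√(1 − 0.0905589) = 1.0486.
The clock on rocket A records proper time, so probe Beta measures Δt = γΔτ = 1.0486 × 47.7 = 50.0 years.

50.0 years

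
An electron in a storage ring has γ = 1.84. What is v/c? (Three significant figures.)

β = √(1 − 1/γ²) = √(1 − 1/3.3856) = √0.704631 = 0.839.

0.839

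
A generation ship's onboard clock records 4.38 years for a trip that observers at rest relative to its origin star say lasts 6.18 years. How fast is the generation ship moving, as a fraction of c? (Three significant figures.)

0.705c

γ = Δt/Δτ = 6.18/4.38 = 1.411.
β = √(1 − 1/γ²) = √(1 − 0.50228) = √0.49772 = 0.705.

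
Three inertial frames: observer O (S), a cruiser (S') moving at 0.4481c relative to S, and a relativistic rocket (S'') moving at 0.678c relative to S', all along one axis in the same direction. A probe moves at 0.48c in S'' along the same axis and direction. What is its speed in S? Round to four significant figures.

0.9499c

Apply u = (u'+v)/(1+u'v) twice. Probe in the cruiser frame: (0.48+0.678)/(1+0.48·0.678) = 1.158/1.32544 = 0.87367c.
That velocity, transformed to the rest frame of observer O: (0.87367+0.4481)/(1+0.87367·0.4481) = 1.32177/1.391491527 = 0.94989c.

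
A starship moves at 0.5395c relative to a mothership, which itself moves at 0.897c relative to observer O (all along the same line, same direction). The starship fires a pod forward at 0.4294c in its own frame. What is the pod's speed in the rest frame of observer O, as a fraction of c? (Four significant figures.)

Apply u = (u'+v)/(1+u'v) twice. Pod in the mothership frame: (0.4294+0.5395)/(1+0.4294·0.5395) = 0.9689/1.2316613 = 0.78666c.
That velocity, transformed to the rest frame of observer O: (0.78666+0.897)/(1+0.78666·0.897) = 1.68366/1.70563402 = 0.98712c.

0.9871c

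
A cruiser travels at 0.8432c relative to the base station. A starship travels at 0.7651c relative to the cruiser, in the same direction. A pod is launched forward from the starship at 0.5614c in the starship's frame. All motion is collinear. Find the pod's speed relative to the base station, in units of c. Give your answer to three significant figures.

Apply u = (u'+v)/(1+u'v) twice. Pod in the cruiser frame: (0.5614+0.7651)/(1+0.5614·0.7651) = 1.3265/1.42952714 = 0.92793c.
That velocity, transformed to the rest frame of the base station: (0.92793+0.8432)/(1+0.92793·0.8432) = 1.77113/1.782430576 = 0.99366c.

0.994c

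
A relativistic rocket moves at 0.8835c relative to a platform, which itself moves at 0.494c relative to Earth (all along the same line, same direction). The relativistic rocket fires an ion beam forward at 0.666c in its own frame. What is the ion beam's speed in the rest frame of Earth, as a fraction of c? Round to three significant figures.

Apply u = (u'+v)/(1+u'v) twice. Ion beam in the platform frame: (0.666+0.8835)/(1+0.666·0.8835) = 1.5495/1.588411 = 0.9755c.
That velocity, transformed to the rest frame of Earth: (0.9755+0.494)/(1+0.9755·0.494) = 1.4695/1.481897 = 0.99163c.

0.992c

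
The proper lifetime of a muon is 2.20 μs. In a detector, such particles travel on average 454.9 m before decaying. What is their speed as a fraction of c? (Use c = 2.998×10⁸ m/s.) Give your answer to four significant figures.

d = βγcτ ⇒ βγ = d/(cτ) = 454.9 m / (659.56 m) = 0.6897.
β = (βγ)/√(1+(βγ)²) = 0.6897/√1.475686 = 0.5678.

0.5678c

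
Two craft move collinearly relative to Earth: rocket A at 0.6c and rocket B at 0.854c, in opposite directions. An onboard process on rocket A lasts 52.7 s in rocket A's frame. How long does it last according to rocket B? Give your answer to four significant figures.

Speed of rocket A in rocket B's frame: u = (v_A + v_B)/(1 + v_A v_B/c²) = (0.6 + 0.854)/(1 + 0.6×0.854) = 1.454/1.5124 = 0.96139; |u| = 0.96139c.
γ for this relative speed: γ = 1/√(1 − 0.924271) = 3.6339.
Rocket A's interval is proper; time dilation gives Δt_B = γΔτ = 3.6339 × 52.7 s = 191.5 s.

191.5 s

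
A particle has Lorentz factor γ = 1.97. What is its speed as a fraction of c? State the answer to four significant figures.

β = √(1 − 1/γ²) = √(1 − 1/3.8809) = √0.742328 = 0.8616.

0.8616c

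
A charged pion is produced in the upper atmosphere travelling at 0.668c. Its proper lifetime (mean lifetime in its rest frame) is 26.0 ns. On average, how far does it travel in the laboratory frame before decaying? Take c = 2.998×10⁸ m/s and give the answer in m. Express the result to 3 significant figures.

With β = 0.668, γ = 1/√(1 − 0.668²) = 1/√0.553776 = 1.3438.
Lab-frame lifetime: Δt = γτ = 1.3438 × 26.0 ns = 34.939 ns.
Distance: d = vΔt = 0.668 × 2.998×10⁸ m/s × 3.4939×10^-8 s = 7.00 m.

7.00 m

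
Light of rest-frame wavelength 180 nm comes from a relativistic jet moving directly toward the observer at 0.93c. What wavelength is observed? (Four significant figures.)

Relativistic Doppler for wavelength: λ_obs = λ_src · √((1−β)/(1+β)).
With β = 0.93: factor = √(0.07/1.93) = 0.19045.
λ_obs = 180 × 0.19045 = 34.28 nm.

34.28 nm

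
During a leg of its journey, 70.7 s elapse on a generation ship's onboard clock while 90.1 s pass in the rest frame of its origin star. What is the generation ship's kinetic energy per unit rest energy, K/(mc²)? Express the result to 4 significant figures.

The time-dilation ratio gives γ = 90.1/70.7 = 1.2744.
K/(mc²) = γ − 1 = 1.2744 − 1 = 0.2744.

0.2744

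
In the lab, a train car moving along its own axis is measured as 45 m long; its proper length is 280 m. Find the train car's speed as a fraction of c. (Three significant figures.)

Length contraction gives γ = L₀/L = 280/45 = 6.2222.
β = √(1 − 1/γ²) = √0.974171 = 0.987.

0.987c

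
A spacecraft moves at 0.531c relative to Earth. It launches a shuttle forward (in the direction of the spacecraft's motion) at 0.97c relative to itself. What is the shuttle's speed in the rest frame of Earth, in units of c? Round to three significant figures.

In units of c, u = (u' + v)/(1 + u'v) with u' = 0.97 and v = 0.531.
Numerator: 0.97 + 0.531 = 1.501. Denominator: 1 + (0.97)(0.531) = 1.51507.
u = 1.501/1.51507 = 0.99071, so the speed is 0.991c.

0.991c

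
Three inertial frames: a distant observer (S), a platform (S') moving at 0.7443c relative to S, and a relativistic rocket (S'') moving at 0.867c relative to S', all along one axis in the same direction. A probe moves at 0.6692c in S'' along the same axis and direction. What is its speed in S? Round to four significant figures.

Compose velocities in two stages. Stage 1 (into S'): u₁ = (0.6692+0.867)/(1+0.6692×0.867) = 0.97216.
Stage 2 (into S): u = (0.97216+0.7443)/(1+0.97216×0.7443) = 0.99587, so the speed is 0.9959c.

0.9959c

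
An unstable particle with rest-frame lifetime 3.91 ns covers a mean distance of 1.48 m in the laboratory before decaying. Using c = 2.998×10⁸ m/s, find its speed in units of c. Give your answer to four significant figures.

Lab distance = (lab lifetime)·v = γτ·βc, so βγ = d/(cτ) = 1.480/(2.998×10⁸ × 3.910×10^-9) = 1.2626.
With βγ = 1.2626: γ² = 1 + (βγ)² = 2.59416, and β = (βγ)/γ = 1.2626/1.61064 = 0.7839.

0.7839c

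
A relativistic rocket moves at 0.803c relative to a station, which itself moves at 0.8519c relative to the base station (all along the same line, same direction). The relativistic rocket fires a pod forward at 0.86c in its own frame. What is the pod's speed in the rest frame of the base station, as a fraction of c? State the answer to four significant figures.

Compose velocities in two stages. Stage 1 (into S'): u₁ = (0.86+0.803)/(1+0.86×0.803) = 0.98369.
Stage 2 (into S): u = (0.98369+0.8519)/(1+0.98369×0.8519) = 0.99869, so the speed is 0.9987c.

0.9987c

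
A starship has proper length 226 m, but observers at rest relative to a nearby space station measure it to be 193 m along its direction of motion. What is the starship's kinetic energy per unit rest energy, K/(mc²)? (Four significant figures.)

0.1710

γ = L₀/L = 226/193 = 1.17098.
Since K = (γ−1)mc², K/(mc²) = 1.17098 − 1 = 0.1710.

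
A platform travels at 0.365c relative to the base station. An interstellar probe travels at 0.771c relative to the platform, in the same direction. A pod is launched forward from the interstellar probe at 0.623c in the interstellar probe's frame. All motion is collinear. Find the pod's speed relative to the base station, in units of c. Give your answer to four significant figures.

0.9724c

Compose velocities in two stages. Stage 1 (into S'): u₁ = (0.623+0.771)/(1+0.623×0.771) = 0.94168.
Stage 2 (into S): u = (0.94168+0.365)/(1+0.94168×0.365) = 0.97244, so the speed is 0.9724c.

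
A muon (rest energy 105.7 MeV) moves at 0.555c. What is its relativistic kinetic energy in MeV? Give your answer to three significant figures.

γ = 1/√(1 − β²) = 1/√(1 − 0.308025) = 1/√0.691975 = 1/0.83185 = 1.20214.
Kinetic energy: K = (γ − 1)mc² = (1.20214 − 1) × 105.7 MeV = 0.20214 × 105.7 = 21.4 MeV.

21.4 MeV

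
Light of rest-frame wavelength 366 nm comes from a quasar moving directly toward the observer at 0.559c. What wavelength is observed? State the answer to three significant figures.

Relativistic Doppler for wavelength: λ_obs = λ_src · √((1−β)/(1+β)).
With β = 0.559: factor = √(0.441/1.559) = 0.53186.
λ_obs = 366 × 0.53186 = 195 nm.

195 nm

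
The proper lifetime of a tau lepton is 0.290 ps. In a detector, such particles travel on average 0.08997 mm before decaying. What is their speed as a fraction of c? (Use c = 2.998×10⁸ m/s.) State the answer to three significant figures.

0.719c

d = βγcτ ⇒ βγ = d/(cτ) = 8.997×10^-5 m / (8.6942×10^-5 m) = 1.0348.
β = (βγ)/√(1+(βγ)²) = 1.0348/√2.07081 = 0.719.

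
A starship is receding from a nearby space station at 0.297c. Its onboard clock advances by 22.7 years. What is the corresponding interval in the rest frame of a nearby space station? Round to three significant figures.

23.8 years

β² = 0.088209, so γ = 1/√0.911791 = 1.0473.
Time dilation: Δt = γ·Δτ = 1.0473 × 22.7 = 23.8 years.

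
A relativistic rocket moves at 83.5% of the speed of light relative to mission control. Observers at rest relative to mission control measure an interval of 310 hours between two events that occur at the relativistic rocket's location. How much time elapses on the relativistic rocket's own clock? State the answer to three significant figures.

171 hours

γ = 1/√(1 − β²) = 1/√(1 − 0.697225) = 1/√0.302775 = 1/0.55025 = 1.8174.
The moving clock records proper time: Δτ = Δt/γ = 310/1.8174 = 171 hours.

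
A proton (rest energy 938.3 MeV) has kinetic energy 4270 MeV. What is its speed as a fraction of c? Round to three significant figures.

γ = 1 + K/(mc²) = 1 + 4270/938.3 = 5.5508.
β = √(1 − 1/γ²) = √(1 − 0.0324555) = √0.9675445 = 0.984.

0.984c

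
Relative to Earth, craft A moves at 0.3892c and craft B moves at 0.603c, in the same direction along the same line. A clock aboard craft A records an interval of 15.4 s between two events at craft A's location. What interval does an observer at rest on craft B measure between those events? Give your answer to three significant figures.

Transform craft A's velocity into craft B's frame: (0.3892 − 0.603)/(1 − 0.3892·0.603) = −0.2138/0.7653124, so the relative speed is 0.27936c.
γ for this relative speed: γ = 1/√(1 − 0.078042) = 1.0415.
Craft A's interval is proper; time dilation gives Δt_B = γΔτ = 1.0415 × 15.4 s = 16.0 s.

16.0 s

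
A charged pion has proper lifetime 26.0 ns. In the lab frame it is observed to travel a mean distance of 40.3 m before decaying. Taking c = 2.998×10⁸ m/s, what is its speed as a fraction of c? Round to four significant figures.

0.9818c

Lab distance = (lab lifetime)·v = γτ·βc, so βγ = d/(cτ) = 40.30/(2.998×10⁸ × 2.600×10^-8) = 5.1701.
With βγ = 5.1701: γ² = 1 + (βγ)² = 27.7299, and β = (βγ)/γ = 5.1701/5.26592 = 0.9818.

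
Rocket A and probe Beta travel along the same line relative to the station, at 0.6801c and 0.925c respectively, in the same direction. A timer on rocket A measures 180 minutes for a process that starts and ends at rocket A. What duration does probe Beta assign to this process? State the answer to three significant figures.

Speed of rocket A in probe Beta's frame: u = (v_A − v_B)/(1 − v_A v_B/c²) = (0.6801 − 0.925)/(1 − 0.6801×0.925) = −0.2449/0.3709075 = −0.66027; |u| = 0.66027c.
At |u| = 0.66027c, γ = (1 − 0.435956)^(−1/2) = 1.3315.
Rocket A's interval is proper; time dilation gives Δt_B = γΔτ = 1.3315 × 180 minutes = 240 minutes.

240 minutes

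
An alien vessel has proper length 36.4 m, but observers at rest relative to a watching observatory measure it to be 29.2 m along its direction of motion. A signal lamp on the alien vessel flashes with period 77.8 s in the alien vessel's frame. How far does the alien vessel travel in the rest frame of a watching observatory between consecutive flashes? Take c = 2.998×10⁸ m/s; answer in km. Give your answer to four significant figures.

1.736×10^7 km

Length contraction gives γ = L₀/L = 36.4/29.2 = 1.24658.
β = √(1 − 1/γ²) = 0.59706. Lab-frame period = γτ = 1.24658×77.8 s = 96.984 s. Distance = βc × γτ = 0.59706 × 2.998×10⁸ m/s × 96.984 s = 1.7360×10^10 m = 1.736×10^7 km.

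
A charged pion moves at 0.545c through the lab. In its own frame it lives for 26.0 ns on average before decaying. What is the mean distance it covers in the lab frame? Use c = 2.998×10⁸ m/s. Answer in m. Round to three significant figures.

Lorentz factor: γ = (1 − 0.297025)^(−1/2) = 1.1927.
Lab-frame lifetime: Δt = γτ = 1.1927 × 26.0 ns = 31.01 ns.
Distance: d = vΔt = 0.545 × 2.998×10⁸ m/s × 3.1010×10^-8 s = 5.07 m.

5.07 m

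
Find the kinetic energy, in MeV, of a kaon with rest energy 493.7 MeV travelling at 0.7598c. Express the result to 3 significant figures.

266 MeV

γ = 1/√(1 − β²) = 1/√(1 − 0.57729604) = 1/√0.42270396 = 1/0.650157 = 1.53809.
Kinetic energy: K = (γ − 1)mc² = (1.53809 − 1) × 493.7 MeV = 0.53809 × 493.7 = 266 MeV.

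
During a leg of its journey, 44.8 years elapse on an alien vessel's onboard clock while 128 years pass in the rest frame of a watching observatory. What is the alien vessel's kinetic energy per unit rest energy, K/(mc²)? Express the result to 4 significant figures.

1.857

γ = Δt/Δτ = 128/44.8 = 2.85714.
K/(mc²) = γ − 1 = 2.85714 − 1 = 1.857.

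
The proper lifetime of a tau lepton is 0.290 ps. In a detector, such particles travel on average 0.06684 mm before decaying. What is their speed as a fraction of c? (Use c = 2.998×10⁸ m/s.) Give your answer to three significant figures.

0.609c

Let x = d/(cτ) = 6.684×10^-5 m / (2.998×10⁸ m/s × 2.900×10^-13 s) = 0.76879. Since d = βγcτ, x = βγ = β/√(1−β²).
Solving: β² = x²/(1+x²) = 0.591038/1.591038 = 0.371479, so β = 0.609.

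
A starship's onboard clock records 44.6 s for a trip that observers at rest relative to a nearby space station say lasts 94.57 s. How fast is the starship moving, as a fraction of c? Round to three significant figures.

γ = Δt/Δτ = 94.57/44.6 = 2.1204.
β = √(1 − 1/γ²) = √(1 − 0.222415) = √0.777585 = 0.882.

0.882c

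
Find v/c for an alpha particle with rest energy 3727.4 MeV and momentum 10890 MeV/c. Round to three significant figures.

0.946

pc/(mc²) = 10890/3727.4 = 2.9216 = βγ = β/√(1−β²).
So β² = x²/(1 + x²) with x = 2.9216: x² = 8.53575, β² = 8.53575/9.53575 = 0.895131, β = 0.946.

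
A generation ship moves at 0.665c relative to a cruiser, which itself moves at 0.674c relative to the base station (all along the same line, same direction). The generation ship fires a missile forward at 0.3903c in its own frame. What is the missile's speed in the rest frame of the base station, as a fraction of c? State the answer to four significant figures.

0.9662c

First combine the missile and generation ship (S''→S'): u₁ = (0.3903 + 0.665)/(1 + 0.3903×0.665) = 1.0553/1.2595495 = 0.83784.
Then combine with the cruiser (S'→S): u = (0.83784 + 0.674)/(1 + 0.83784×0.674) = 1.51184/1.56470416 = 0.96621.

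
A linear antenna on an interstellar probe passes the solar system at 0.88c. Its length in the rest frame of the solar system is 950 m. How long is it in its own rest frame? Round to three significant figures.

2000 m

With β = 0.88, γ = 1/√(1 − 0.88²) = 1/√0.2256 = 2.1054.
Proper length: L₀ = γ·L = 2.1054 × 950 = 2000 m.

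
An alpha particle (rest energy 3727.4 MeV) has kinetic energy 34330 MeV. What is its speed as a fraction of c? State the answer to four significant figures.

γ = 1 + K/(mc²) = 1 + 34330/3727.4 = 10.21.
β = √(1 − 1/γ²) = √(1 − 0.00959287) = √0.99040713 = 0.9952.

0.9952c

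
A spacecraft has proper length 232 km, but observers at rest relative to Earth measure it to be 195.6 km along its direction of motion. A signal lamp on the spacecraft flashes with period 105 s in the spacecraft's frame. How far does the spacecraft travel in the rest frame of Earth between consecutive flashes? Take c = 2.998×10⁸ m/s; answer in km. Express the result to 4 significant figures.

2.008×10^7 km

From L = L₀/γ: γ = 232/195.6 = 1.18609.
β = √(1 − 1/γ²) = 0.53775. Lab-frame period = γτ = 1.18609×105 s = 124.54 s. Distance = βc × γτ = 0.53775 × 2.998×10⁸ m/s × 124.54 s = 2.0078×10^10 m = 2.008×10^7 km.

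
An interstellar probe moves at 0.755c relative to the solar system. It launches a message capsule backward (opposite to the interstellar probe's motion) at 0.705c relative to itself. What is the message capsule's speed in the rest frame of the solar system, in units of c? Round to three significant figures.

In units of c, u = (u' + v)/(1 + u'v) with u' = −0.705 and v = 0.755.
Numerator: −0.705 + 0.755 = 0.05. Denominator: 1 + (−0.705)(0.755) = 0.467725.
u = 0.05/0.467725 = 0.1069, so the speed is 0.107c.

0.107c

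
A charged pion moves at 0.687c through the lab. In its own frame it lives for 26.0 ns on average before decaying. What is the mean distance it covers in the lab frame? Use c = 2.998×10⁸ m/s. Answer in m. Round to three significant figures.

7.37 m

Lorentz factor: γ = (1 − 0.471969)^(−1/2) = 1.3762.
Lab-frame lifetime: Δt = γτ = 1.3762 × 26.0 ns = 35.781 ns.
Distance: d = vΔt = 0.687 × 2.998×10⁸ m/s × 3.5781×10^-8 s = 7.37 m.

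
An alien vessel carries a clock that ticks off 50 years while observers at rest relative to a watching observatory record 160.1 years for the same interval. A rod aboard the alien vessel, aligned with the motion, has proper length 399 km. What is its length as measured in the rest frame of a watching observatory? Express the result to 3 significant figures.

125 km

From Δt = γΔτ: γ = 160.1/50 = 3.202.
The rod contracts by the same γ: 399 km / 3.202 = 125 km.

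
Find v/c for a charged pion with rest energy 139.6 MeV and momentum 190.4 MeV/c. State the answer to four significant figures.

0.8065

βγ = pc/(mc²) = 190.4/139.6 = 1.3639.
Since γ² = 1 + (βγ)² = 2.86022, γ = √2.86022 = 1.69122, and β = (βγ)/γ = 1.3639/1.69122 = 0.8065.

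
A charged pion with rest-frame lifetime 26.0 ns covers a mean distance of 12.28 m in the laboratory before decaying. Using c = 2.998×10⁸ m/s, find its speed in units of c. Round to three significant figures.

0.844c

Let x = d/(cτ) = 12.28 m / (2.998×10⁸ m/s × 2.600×10^-8 s) = 1.5754. Since d = βγcτ, x = βγ = β/√(1−β²).
Solving: β² = x²/(1+x²) = 2.48189/3.48189 = 0.7128, so β = 0.844.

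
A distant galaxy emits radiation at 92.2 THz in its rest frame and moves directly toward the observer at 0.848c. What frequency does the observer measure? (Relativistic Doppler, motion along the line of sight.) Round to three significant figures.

321 THz

Relativistic Doppler (source moving toward): f_obs = f_src · √((1+β)/(1−β)).
With β = 0.848: factor = √(1.848/0.152) = 3.4868.
f_obs = 92.2 × 3.4868 = 321 THz.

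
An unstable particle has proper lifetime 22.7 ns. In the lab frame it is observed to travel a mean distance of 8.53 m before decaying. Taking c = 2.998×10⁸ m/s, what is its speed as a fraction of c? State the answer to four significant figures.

Lab distance = (lab lifetime)·v = γτ·βc, so βγ = d/(cτ) = 8.530/(2.998×10⁸ × 2.270×10^-8) = 1.2534.
With βγ = 1.2534: γ² = 1 + (βγ)² = 2.57101, and β = (βγ)/γ = 1.2534/1.60344 = 0.7817.

0.7817c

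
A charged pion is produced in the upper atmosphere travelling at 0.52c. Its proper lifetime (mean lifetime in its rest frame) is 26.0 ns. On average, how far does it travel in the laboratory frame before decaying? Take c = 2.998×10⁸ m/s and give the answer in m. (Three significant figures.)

4.75 m

β² = 0.2704, so γ = 1/√0.7296 = 1.1707.
Lab-frame lifetime: Δt = γτ = 1.1707 × 26.0 ns = 30.438 ns.
Distance: d = vΔt = 0.52 × 2.998×10⁸ m/s × 3.0438×10^-8 s = 4.75 m.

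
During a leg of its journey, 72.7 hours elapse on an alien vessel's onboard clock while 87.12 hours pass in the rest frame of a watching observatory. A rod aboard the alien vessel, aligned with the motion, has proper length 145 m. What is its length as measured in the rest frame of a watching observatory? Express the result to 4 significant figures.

From Δt = γΔτ: γ = 87.12/72.7 = 1.19835.
L = L₀/γ = 145/1.19835 = 121.0 m.

121.0 m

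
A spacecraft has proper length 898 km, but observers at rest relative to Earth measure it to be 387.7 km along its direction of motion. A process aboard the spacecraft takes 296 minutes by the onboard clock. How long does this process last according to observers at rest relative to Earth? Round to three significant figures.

686 minutes

Length contraction gives γ = L₀/L = 898/387.7 = 2.31622.
Δt = γΔτ = 2.31622 × 296 = 686 minutes.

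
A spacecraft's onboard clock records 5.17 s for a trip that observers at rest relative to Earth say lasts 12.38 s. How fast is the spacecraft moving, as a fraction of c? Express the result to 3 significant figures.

0.909c

γ = Δt/Δτ = 12.38/5.17 = 2.3946.
β = √(1 − 1/γ²) = √(1 − 0.174395) = √0.825605 = 0.909.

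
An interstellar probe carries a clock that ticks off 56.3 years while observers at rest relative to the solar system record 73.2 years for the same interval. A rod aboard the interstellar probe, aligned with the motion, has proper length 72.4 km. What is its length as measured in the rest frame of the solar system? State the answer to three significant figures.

The time-dilation ratio gives γ = 73.2/56.3 = 1.30018.
The rod contracts by the same γ: 72.4 km / 1.30018 = 55.7 km.

55.7 km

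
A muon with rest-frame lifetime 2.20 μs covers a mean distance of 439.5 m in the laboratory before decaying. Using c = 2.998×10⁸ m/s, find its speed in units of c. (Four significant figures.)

d = βγcτ ⇒ βγ = d/(cτ) = 439.5 m / (659.56 m) = 0.66635.
β = (βγ)/√(1+(βγ)²) = 0.66635/√1.444022 = 0.5545.

0.5545c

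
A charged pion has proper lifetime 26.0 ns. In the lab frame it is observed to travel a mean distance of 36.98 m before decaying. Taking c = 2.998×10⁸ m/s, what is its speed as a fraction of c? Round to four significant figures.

0.9785c

d = βγcτ ⇒ βγ = d/(cτ) = 36.98 m / (7.7948 m) = 4.7442.
β = (βγ)/√(1+(βγ)²) = 4.7442/√23.5074 = 0.9785.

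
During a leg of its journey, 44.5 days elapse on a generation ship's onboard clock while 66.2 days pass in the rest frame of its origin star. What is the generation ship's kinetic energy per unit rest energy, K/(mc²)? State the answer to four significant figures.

From Δt = γΔτ: γ = 66.2/44.5 = 1.48764.
Since K = (γ−1)mc², K/(mc²) = 1.48764 − 1 = 0.4876.

0.4876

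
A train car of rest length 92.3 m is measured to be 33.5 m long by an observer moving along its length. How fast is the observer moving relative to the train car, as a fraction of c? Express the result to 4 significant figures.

Length contraction gives γ = L₀/L = 92.3/33.5 = 2.7552.
β = √(1 − 1/γ²) = √0.868267 = 0.9318.

0.9318c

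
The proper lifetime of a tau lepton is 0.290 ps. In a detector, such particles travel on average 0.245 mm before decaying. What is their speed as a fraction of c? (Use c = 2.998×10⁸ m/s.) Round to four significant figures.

0.9424c

Lab distance = (lab lifetime)·v = γτ·βc, so βγ = d/(cτ) = 2.450×10^-4/(2.998×10⁸ × 2.900×10^-13) = 2.818.
With βγ = 2.818: γ² = 1 + (βγ)² = 8.94112, and β = (βγ)/γ = 2.818/2.99017 = 0.9424.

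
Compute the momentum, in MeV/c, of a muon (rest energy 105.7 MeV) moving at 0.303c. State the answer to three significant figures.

Lorentz factor: γ = (1 − 0.091809)^(−1/2) = 1.0493.
Momentum: p = γβ·mc = 1.0493 × 0.303 × 105.7 MeV/c = 33.6 MeV/c.

33.6 MeV/c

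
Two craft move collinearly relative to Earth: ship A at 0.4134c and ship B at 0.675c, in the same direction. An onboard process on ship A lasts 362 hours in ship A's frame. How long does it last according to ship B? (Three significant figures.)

Transform ship A's velocity into ship B's frame: (0.4134 − 0.675)/(1 − 0.4134·0.675) = −0.2616/0.720955, so the relative speed is 0.36285c.
At |u| = 0.36285c, γ = (1 − 0.13166)^(−1/2) = 1.0731.
Ship A's interval is proper; time dilation gives Δt_B = γΔτ = 1.0731 × 362 hours = 388 hours.

388 hours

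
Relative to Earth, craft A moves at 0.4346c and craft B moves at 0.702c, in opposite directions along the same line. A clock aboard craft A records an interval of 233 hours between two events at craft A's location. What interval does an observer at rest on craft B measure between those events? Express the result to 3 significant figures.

Transform craft A's velocity into craft B's frame: (0.4346 + 0.702)/(1 + 0.4346·0.702) = 1.1366/1.3050892, so the relative speed is 0.8709c.
γ for this relative speed: γ = 1/√(1 − 0.758467) = 2.0348.
The clock on craft A records proper time, so craft B measures Δt = γΔτ = 2.0348 × 233 = 474 hours.

474 hours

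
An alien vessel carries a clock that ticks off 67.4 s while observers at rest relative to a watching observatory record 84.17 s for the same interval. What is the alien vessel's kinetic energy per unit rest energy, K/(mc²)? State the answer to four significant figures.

From Δt = γΔτ: γ = 84.17/67.4 = 1.24881.
Since K = (γ−1)mc², K/(mc²) = 1.24881 − 1 = 0.2488.

0.2488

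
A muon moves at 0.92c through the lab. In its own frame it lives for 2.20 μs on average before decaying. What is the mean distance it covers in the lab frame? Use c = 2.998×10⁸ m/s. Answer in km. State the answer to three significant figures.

γ = 1/√(1 − β²) = 1/√(1 − 0.8464) = 1/√0.1536 = 1/0.391918 = 2.5516.
Lab-frame lifetime: Δt = γτ = 2.5516 × 2.20 μs = 5.6135 μs.
Distance: d = vΔt = 0.92 × 2.998×10⁸ m/s × 5.6135×10^-6 s = 1550 m = 1.55 km.

1.55 km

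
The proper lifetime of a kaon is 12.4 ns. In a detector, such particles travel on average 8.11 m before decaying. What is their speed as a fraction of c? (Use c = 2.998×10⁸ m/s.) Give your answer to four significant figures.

0.9090c

d = βγcτ ⇒ βγ = d/(cτ) = 8.110 m / (3.71752 m) = 2.1816.
β = (βγ)/√(1+(βγ)²) = 2.1816/√5.75938 = 0.9090.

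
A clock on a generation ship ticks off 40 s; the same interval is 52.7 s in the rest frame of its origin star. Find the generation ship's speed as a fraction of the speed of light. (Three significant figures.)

γ = Δt/Δτ = 52.7/40 = 1.3175.
β = √(1 − 1/γ²) = √(1 − 0.576101) = √0.423899 = 0.651.

0.651c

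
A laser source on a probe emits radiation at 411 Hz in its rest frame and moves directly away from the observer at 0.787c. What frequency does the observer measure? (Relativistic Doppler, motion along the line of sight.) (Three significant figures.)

Relativistic Doppler (source moving away): f_obs = f_src · √((1−β)/(1+β)).
With β = 0.787: factor = √(0.213/1.787) = 0.34525.
f_obs = 411 × 0.34525 = 142 Hz.

142 Hz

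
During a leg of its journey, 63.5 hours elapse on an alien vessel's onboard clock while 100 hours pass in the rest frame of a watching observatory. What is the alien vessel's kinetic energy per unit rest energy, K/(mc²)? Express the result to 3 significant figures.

0.575

From Δt = γΔτ: γ = 100/63.5 = 1.5748.
K/(mc²) = γ − 1 = 1.5748 − 1 = 0.575.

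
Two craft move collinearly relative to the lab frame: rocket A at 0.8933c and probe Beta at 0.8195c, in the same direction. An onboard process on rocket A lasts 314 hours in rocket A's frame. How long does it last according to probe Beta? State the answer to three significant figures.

327 hours

Transform rocket A's velocity into probe Beta's frame: (0.8933 − 0.8195)/(1 − 0.8933·0.8195) = 0.0738/0.26794065, so the relative speed is 0.27543c.
At |u| = 0.27543c, γ = (1 − 0.0758617)^(−1/2) = 1.0402.
The clock on rocket A records proper time, so probe Beta measures Δt = γΔτ = 1.0402 × 314 = 327 hours.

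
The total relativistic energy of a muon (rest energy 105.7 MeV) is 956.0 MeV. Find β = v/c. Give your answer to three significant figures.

0.994

γ = E/(mc²) = 956.0/105.7 = 9.0445.
β = √(1 − 1/γ²) = √(1 − 0.0122245) = √0.9877755 = 0.994.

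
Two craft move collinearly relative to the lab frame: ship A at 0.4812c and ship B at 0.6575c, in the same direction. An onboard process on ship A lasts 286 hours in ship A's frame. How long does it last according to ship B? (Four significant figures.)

Speed of ship A in ship B's frame: u = (v_A − v_B)/(1 − v_A v_B/c²) = (0.4812 − 0.6575)/(1 − 0.4812×0.6575) = −0.1763/0.683611 = −0.2579; |u| = 0.2579c.
At |u| = 0.2579c, γ = (1 − 0.0665124)^(−1/2) = 1.035.
The clock on ship A records proper time, so ship B measures Δt = γΔτ = 1.035 × 286 = 296.0 hours.

296.0 hours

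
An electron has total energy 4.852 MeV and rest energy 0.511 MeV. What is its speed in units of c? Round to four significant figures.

γ = E/(mc²) = 4.852/0.511 = 9.4951.
β = √(1 − 1/γ²) = √(1 − 0.0110918) = √0.9889082 = 0.9944.

0.9944c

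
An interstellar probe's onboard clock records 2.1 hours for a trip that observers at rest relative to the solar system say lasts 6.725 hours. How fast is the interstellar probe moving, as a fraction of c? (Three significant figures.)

0.950c

γ = Δt/Δτ = 6.725/2.1 = 3.2024.
β = √(1 − 1/γ²) = √(1 − 0.0975099) = √0.9024901 = 0.950.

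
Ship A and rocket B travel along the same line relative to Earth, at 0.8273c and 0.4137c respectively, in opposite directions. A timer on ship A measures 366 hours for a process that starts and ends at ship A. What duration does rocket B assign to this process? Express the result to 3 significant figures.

Speed of ship A in rocket B's frame: u = (v_A + v_B)/(1 + v_A v_B/c²) = (0.8273 + 0.4137)/(1 + 0.8273×0.4137) = 1.241/1.34225401 = 0.92456; |u| = 0.92456c.
γ for this relative speed: γ = 1/√(1 − 0.854811) = 2.6244.
Ship A's interval is proper; time dilation gives Δt_B = γΔτ = 2.6244 × 366 hours = 961 hours.

961 hours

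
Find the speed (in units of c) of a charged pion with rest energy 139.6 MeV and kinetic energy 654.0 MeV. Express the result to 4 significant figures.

γ = 1 + K/(mc²) = 1 + 654.0/139.6 = 5.6848.
β = √(1 − 1/γ²) = √(1 − 0.0309435) = √0.9690565 = 0.9844.

0.9844c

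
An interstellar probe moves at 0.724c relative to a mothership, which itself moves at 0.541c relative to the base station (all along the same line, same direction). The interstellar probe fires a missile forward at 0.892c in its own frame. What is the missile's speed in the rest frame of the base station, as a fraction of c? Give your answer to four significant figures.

Apply u = (u'+v)/(1+u'v) twice. Missile in the mothership frame: (0.892+0.724)/(1+0.892·0.724) = 1.616/1.645808 = 0.98189c.
That velocity, transformed to the rest frame of the base station: (0.98189+0.541)/(1+0.98189·0.541) = 1.52289/1.53120249 = 0.99457c.

0.9946c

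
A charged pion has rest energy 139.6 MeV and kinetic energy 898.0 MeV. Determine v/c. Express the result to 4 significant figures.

γ = 1 + K/(mc²) = 1 + 898.0/139.6 = 7.4327.
β = √(1 − 1/γ²) = √(1 − 0.0181012) = √0.9818988 = 0.9909.

0.9909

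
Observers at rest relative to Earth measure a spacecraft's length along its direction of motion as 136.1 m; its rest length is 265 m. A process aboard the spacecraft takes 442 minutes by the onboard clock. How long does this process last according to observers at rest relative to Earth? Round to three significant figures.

861 minutes

From L = L₀/γ: γ = 265/136.1 = 1.9471.
The same γ dilates the second interval: 1.9471 × 442 minutes = 861 minutes.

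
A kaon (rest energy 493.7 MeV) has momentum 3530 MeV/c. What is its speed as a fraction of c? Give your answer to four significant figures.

0.9904c

βγ = pc/(mc²) = 3530/493.7 = 7.1501.
Since γ² = 1 + (βγ)² = 52.1239, γ = √52.1239 = 7.21969, and β = (βγ)/γ = 7.1501/7.21969 = 0.9904.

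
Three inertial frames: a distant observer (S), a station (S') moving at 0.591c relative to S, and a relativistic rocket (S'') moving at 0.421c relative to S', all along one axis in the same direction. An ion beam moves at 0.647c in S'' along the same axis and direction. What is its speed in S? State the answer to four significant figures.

0.9561c

Compose velocities in two stages. Stage 1 (into S'): u₁ = (0.647+0.421)/(1+0.647×0.421) = 0.83937.
Stage 2 (into S): u = (0.83937+0.591)/(1+0.83937×0.591) = 0.95609, so the speed is 0.9561c.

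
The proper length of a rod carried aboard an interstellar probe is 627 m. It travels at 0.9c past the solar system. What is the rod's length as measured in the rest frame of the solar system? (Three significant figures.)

273 m

Lorentz factor: γ = (1 − 0.81)^(−1/2) = 2.2942.
Length contraction: L = L₀/γ = 627/2.2942 = 273 m.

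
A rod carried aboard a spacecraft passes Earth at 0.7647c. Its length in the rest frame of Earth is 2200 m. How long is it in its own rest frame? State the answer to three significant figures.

Lorentz factor: γ = (1 − 0.58476609)^(−1/2) = 1.5519.
Proper length: L₀ = γ·L = 1.5519 × 2200 = 3410 m.

3410 m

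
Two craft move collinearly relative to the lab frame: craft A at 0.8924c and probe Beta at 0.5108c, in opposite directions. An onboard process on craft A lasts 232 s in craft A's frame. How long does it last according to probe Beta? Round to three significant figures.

The velocity of craft A relative to probe Beta is (0.8924 + 0.5108)c / (1 + 0.8924×0.5108) = 0.96384c; relative speed 0.96384c.
At |u| = 0.96384c, γ = (1 − 0.928988)^(−1/2) = 3.7526.
Craft A's interval is proper; time dilation gives Δt_B = γΔτ = 3.7526 × 232 s = 871 s.

871 s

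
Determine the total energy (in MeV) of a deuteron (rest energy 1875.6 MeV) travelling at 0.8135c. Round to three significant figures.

3230 MeV

γ = 1/√(1 − β²) = 1/√(1 − 0.66178225) = 1/√0.33821775 = 1/0.581565 = 1.7195.
Total energy: E = γmc² = 1.7195 × 1875.6 MeV = 3230 MeV.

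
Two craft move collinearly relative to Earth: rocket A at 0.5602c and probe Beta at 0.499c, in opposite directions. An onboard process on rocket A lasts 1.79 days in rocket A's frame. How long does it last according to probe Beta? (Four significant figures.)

3.191 days

Transform rocket A's velocity into probe Beta's frame: (0.5602 + 0.499)/(1 + 0.5602·0.499) = 1.0592/1.2795398, so the relative speed is 0.8278c.
γ for this relative speed: γ = 1/√(1 − 0.685253) = 1.7825.
Rocket A's interval is proper; time dilation gives Δt_B = γΔτ = 1.7825 × 1.79 days = 3.191 days.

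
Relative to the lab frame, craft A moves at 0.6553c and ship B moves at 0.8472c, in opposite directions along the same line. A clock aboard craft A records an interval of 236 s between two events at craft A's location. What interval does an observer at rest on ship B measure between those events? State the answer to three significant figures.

915 s

Transform craft A's velocity into ship B's frame: (0.6553 + 0.8472)/(1 + 0.6553·0.8472) = 1.5025/1.55517016, so the relative speed is 0.96613c.
γ for this relative speed: γ = 1/√(1 − 0.933407) = 3.8751.
The clock on craft A records proper time, so ship B measures Δt = γΔτ = 3.8751 × 236 = 915 s.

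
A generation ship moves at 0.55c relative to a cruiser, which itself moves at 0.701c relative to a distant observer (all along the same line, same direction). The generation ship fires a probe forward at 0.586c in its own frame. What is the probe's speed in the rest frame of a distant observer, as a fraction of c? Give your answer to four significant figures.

0.9737c

Compose velocities in two stages. Stage 1 (into S'): u₁ = (0.586+0.55)/(1+0.586×0.55) = 0.85911.
Stage 2 (into S): u = (0.85911+0.701)/(1+0.85911×0.701) = 0.97371, so the speed is 0.9737c.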